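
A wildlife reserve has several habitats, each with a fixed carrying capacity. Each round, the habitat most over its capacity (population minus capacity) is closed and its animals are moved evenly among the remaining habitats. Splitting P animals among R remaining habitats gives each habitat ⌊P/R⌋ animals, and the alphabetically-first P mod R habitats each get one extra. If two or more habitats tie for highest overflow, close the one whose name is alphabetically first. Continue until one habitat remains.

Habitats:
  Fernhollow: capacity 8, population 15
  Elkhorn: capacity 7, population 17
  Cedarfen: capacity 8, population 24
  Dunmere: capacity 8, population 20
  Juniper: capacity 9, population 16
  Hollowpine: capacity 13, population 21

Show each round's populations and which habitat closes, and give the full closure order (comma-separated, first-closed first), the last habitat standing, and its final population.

Round 1: Cedarfen=24 Dunmere=20 Elkhorn=17 Fernhollow=15 Hollowpine=21 Juniper=16 → close Cedarfen (overflow 16)
  24÷5 = 4 each, +1 to first 4
Round 2: Dunmere=25 Elkhorn=22 Fernhollow=20 Hollowpine=26 Juniper=20 → close Dunmere (overflow 17)
  25÷4 = 6 each, +1 to first 1
Round 3: Elkhorn=29 Fernhollow=26 Hollowpine=32 Juniper=26 → close Elkhorn (overflow 22)
  29÷3 = 9 each, +1 to first 2
Round 4: Fernhollow=36 Hollowpine=42 Juniper=35 → close Hollowpine (overflow 29)
  42÷2 = 21 each, +1 to first 0
Round 5: Fernhollow=57 Juniper=56 → close Fernhollow (overflow 49)
  57÷1 = 57 each, +1 to first 0

Closure order: Cedarfen, Dunmere, Elkhorn, Hollowpine, Fernhollow
Last habitat: Juniper with 113 animals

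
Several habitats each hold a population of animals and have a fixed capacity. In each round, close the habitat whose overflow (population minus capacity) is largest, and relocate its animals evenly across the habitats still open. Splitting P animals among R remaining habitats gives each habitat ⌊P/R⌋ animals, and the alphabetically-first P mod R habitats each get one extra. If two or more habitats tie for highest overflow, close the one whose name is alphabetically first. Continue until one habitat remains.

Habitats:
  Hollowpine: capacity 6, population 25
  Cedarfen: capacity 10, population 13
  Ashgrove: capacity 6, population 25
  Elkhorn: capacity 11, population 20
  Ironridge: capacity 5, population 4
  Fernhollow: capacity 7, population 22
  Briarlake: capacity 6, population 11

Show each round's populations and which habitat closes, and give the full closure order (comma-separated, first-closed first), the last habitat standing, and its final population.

Closure order: Ashgrove, Hollowpine, Fernhollow, Elkhorn, Briarlake, Cedarfen
Last habitat: Ironridge with 120 animals

Round 1: Ashgrove=25 Briarlake=11 Cedarfen=13 Elkhorn=20 Fernhollow=22 Hollowpine=25 Ironridge=4 → close Ashgrove (overflow 19)
  25÷6 = 4 each, +1 to first 1
Round 2: Briarlake=16 Cedarfen=17 Elkhorn=24 Fernhollow=26 Hollowpine=29 Ironridge=8 → close Hollowpine (overflow 23)
  29÷5 = 5 each, +1 to first 4
Round 3: Briarlake=22 Cedarfen=23 Elkhorn=30 Fernhollow=32 Ironridge=13 → close Fernhollow (overflow 25)
  32÷4 = 8 each, +1 to first 0
Round 4: Briarlake=30 Cedarfen=31 Elkhorn=38 Ironridge=21 → close Elkhorn (overflow 27)
  38÷3 = 12 each, +1 to first 2
Round 5: Briarlake=43 Cedarfen=44 Ironridge=33 → close Briarlake (overflow 37)
  43÷2 = 21 each, +1 to first 1
Round 6: Cedarfen=66 Ironridge=54 → close Cedarfen (overflow 56)
  66÷1 = 66 each, +1 to first 0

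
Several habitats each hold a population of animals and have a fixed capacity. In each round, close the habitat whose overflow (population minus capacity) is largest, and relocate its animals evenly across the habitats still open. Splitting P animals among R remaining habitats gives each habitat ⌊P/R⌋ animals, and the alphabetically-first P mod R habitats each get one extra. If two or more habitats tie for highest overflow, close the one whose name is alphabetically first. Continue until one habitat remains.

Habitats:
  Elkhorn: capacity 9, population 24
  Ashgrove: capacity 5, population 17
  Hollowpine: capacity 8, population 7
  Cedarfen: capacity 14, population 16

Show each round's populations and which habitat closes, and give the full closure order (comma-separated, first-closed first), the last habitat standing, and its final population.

Closure order: Elkhorn, Ashgrove, Cedarfen
Last habitat: Hollowpine with 64 animals

Round 1: Ashgrove=17 Cedarfen=16 Elkhorn=24 Hollowpine=7 → close Elkhorn (overflow 15)
  24÷3 = 8 each, +1 to first 0
Round 2: Ashgrove=25 Cedarfen=24 Hollowpine=15 → close Ashgrove (overflow 20)
  25÷2 = 12 each, +1 to first 1
Round 3: Cedarfen=37 Hollowpine=27 → close Cedarfen (overflow 23)
  37÷1 = 37 each, +1 to first 0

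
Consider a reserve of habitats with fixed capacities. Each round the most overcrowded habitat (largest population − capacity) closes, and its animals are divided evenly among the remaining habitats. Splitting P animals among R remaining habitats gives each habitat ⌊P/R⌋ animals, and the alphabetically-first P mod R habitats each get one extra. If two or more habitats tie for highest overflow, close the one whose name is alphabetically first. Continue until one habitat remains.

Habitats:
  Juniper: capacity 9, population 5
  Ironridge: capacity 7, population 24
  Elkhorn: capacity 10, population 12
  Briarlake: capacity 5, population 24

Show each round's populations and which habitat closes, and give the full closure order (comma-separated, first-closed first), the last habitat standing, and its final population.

Closure order: Briarlake, Ironridge, Elkhorn
Last habitat: Juniper with 65 animals

Round 1: Briarlake=24 Elkhorn=12 Ironridge=24 Juniper=5 → close Briarlake (overflow 19)
  24÷3 = 8 each, +1 to first 0
Round 2: Elkhorn=20 Ironridge=32 Juniper=13 → close Ironridge (overflow 25)
  32÷2 = 16 each, +1 to first 0
Round 3: Elkhorn=36 Juniper=29 → close Elkhorn (overflow 26)
  36÷1 = 36 each, +1 to first 0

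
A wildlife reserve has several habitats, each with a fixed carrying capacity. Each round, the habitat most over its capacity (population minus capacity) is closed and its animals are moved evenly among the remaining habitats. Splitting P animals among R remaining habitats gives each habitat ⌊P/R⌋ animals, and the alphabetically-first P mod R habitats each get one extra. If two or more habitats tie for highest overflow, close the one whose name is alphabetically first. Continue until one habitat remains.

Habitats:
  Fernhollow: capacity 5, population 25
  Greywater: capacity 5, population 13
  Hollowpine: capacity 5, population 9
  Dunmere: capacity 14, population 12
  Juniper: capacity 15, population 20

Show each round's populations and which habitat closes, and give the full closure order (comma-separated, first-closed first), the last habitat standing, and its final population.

Round 1: Dunmere=12 Fernhollow=25 Greywater=13 Hollowpine=9 Juniper=20 → close Fernhollow (overflow 20)
  25÷4 = 6 each, +1 to first 1
Round 2: Dunmere=19 Greywater=19 Hollowpine=15 Juniper=26 → close Greywater (overflow 14)
  19÷3 = 6 each, +1 to first 1
Round 3: Dunmere=26 Hollowpine=21 Juniper=32 → close Juniper (overflow 17)
  32÷2 = 16 each, +1 to first 0
Round 4: Dunmere=42 Hollowpine=37 → close Hollowpine (overflow 32)
  37÷1 = 37 each, +1 to first 0

Closure order: Fernhollow, Greywater, Juniper, Hollowpine
Last habitat: Dunmere with 79 animals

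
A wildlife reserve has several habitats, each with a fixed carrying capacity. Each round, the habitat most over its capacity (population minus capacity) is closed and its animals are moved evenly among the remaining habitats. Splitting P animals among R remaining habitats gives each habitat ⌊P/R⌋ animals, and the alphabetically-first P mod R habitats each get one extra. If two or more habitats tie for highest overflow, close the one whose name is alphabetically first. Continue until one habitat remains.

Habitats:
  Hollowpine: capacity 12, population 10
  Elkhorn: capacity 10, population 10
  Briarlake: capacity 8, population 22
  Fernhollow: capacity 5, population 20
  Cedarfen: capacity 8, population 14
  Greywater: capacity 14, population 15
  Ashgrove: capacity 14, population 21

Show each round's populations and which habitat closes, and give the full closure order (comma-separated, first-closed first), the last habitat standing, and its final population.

Closure order: Fernhollow, Briarlake, Ashgrove, Cedarfen, Greywater, Elkhorn
Last habitat: Hollowpine with 112 animals

Round 1: Ashgrove=21 Briarlake=22 Cedarfen=14 Elkhorn=10 Fernhollow=20 Greywater=15 Hollowpine=10 → close Fernhollow (overflow 15)
  20÷6 = 3 each, +1 to first 2
Round 2: Ashgrove=25 Briarlake=26 Cedarfen=17 Elkhorn=13 Greywater=18 Hollowpine=13 → close Briarlake (overflow 18)
  26÷5 = 5 each, +1 to first 1
Round 3: Ashgrove=31 Cedarfen=22 Elkhorn=18 Greywater=23 Hollowpine=18 → close Ashgrove (overflow 17)
  31÷4 = 7 each, +1 to first 3
Round 4: Cedarfen=30 Elkhorn=26 Greywater=31 Hollowpine=25 → close Cedarfen (overflow 22)
  30÷3 = 10 each, +1 to first 0
Round 5: Elkhorn=36 Greywater=41 Hollowpine=35 → close Greywater (overflow 27)
  41÷2 = 20 each, +1 to first 1
Round 6: Elkhorn=57 Hollowpine=55 → close Elkhorn (overflow 47)
  57÷1 = 57 each, +1 to first 0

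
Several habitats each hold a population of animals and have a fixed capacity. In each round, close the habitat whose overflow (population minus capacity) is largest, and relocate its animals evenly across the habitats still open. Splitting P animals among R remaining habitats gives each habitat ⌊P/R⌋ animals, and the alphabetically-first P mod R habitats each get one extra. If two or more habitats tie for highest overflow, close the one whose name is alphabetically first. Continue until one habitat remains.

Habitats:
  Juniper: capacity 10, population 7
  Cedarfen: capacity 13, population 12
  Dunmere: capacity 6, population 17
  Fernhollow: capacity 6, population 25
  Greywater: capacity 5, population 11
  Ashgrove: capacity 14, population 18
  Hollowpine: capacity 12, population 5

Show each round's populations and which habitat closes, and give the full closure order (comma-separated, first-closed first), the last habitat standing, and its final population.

Closure order: Fernhollow, Dunmere, Ashgrove, Greywater, Cedarfen, Juniper
Last habitat: Hollowpine with 95 animals

Round 1: Ashgrove=18 Cedarfen=12 Dunmere=17 Fernhollow=25 Greywater=11 Hollowpine=5 Juniper=7 → close Fernhollow (overflow 19)
  25÷6 = 4 each, +1 to first 1
Round 2: Ashgrove=23 Cedarfen=16 Dunmere=21 Greywater=15 Hollowpine=9 Juniper=11 → close Dunmere (overflow 15)
  21÷5 = 4 each, +1 to first 1
Round 3: Ashgrove=28 Cedarfen=20 Greywater=19 Hollowpine=13 Juniper=15 → close Ashgrove (overflow 14)
  28÷4 = 7 each, +1 to first 0
Round 4: Cedarfen=27 Greywater=26 Hollowpine=20 Juniper=22 → close Greywater (overflow 21)
  26÷3 = 8 each, +1 to first 2
Round 5: Cedarfen=36 Hollowpine=29 Juniper=30 → close Cedarfen (overflow 23)
  36÷2 = 18 each, +1 to first 0
Round 6: Hollowpine=47 Juniper=48 → close Juniper (overflow 38)
  48÷1 = 48 each, +1 to first 0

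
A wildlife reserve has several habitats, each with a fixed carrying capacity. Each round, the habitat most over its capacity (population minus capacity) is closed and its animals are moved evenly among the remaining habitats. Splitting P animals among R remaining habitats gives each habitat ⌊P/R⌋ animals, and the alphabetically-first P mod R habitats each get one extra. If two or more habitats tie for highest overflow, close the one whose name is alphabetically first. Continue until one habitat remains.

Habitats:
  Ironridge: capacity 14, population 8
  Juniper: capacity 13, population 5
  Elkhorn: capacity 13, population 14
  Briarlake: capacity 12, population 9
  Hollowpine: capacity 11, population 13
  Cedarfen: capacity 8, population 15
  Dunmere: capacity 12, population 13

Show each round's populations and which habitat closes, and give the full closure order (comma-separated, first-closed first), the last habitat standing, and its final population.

Closure order: Cedarfen, Dunmere, Elkhorn, Hollowpine, Briarlake, Ironridge
Last habitat: Juniper with 77 animals

Round 1: Briarlake=9 Cedarfen=15 Dunmere=13 Elkhorn=14 Hollowpine=13 Ironridge=8 Juniper=5 → close Cedarfen (overflow 7)
  15÷6 = 2 each, +1 to first 3
Round 2: Briarlake=12 Dunmere=16 Elkhorn=17 Hollowpine=15 Ironridge=10 Juniper=7 → close Dunmere (overflow 4)
  16÷5 = 3 each, +1 to first 1
Round 3: Briarlake=16 Elkhorn=20 Hollowpine=18 Ironridge=13 Juniper=10 → close Elkhorn (overflow 7)
  20÷4 = 5 each, +1 to first 0
Round 4: Briarlake=21 Hollowpine=23 Ironridge=18 Juniper=15 → close Hollowpine (overflow 12)
  23÷3 = 7 each, +1 to first 2
Round 5: Briarlake=29 Ironridge=26 Juniper=22 → close Briarlake (overflow 17)
  29÷2 = 14 each, +1 to first 1
Round 6: Ironridge=41 Juniper=36 → close Ironridge (overflow 27)
  41÷1 = 41 each, +1 to first 0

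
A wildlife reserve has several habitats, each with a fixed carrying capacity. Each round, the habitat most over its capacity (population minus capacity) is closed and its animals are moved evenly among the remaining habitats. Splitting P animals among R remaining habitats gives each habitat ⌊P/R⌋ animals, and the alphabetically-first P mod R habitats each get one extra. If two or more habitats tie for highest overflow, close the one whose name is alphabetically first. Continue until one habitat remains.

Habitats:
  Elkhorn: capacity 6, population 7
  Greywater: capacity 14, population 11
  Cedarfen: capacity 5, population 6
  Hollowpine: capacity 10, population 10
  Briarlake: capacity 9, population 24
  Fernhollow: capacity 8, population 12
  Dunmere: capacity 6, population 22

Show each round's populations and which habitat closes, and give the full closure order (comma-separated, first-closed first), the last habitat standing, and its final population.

Closure order: Dunmere, Briarlake, Fernhollow, Cedarfen, Elkhorn, Hollowpine
Last habitat: Greywater with 92 animals

Round 1: Briarlake=24 Cedarfen=6 Dunmere=22 Elkhorn=7 Fernhollow=12 Greywater=11 Hollowpine=10 → close Dunmere (overflow 16)
  22÷6 = 3 each, +1 to first 4
Round 2: Briarlake=28 Cedarfen=10 Elkhorn=11 Fernhollow=16 Greywater=14 Hollowpine=13 → close Briarlake (overflow 19)
  28÷5 = 5 each, +1 to first 3
Round 3: Cedarfen=16 Elkhorn=17 Fernhollow=22 Greywater=19 Hollowpine=18 → close Fernhollow (overflow 14)
  22÷4 = 5 each, +1 to first 2
Round 4: Cedarfen=22 Elkhorn=23 Greywater=24 Hollowpine=23 → close Cedarfen (overflow 17)
  22÷3 = 7 each, +1 to first 1
Round 5: Elkhorn=31 Greywater=31 Hollowpine=30 → close Elkhorn (overflow 25)
  31÷2 = 15 each, +1 to first 1
Round 6: Greywater=47 Hollowpine=45 → close Hollowpine (overflow 35)
  45÷1 = 45 each, +1 to first 0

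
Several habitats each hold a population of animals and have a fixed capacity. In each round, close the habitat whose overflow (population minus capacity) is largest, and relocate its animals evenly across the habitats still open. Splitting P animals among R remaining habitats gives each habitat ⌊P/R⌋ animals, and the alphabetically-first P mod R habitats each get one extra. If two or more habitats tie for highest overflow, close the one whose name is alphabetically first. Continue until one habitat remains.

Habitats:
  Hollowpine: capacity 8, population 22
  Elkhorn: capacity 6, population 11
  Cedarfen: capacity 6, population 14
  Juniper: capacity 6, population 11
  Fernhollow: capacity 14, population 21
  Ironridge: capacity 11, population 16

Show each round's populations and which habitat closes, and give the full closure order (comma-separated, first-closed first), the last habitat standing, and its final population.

Closure order: Hollowpine, Cedarfen, Fernhollow, Elkhorn, Ironridge
Last habitat: Juniper with 95 animals

Round 1: Cedarfen=14 Elkhorn=11 Fernhollow=21 Hollowpine=22 Ironridge=16 Juniper=11 → close Hollowpine (overflow 14)
  22÷5 = 4 each, +1 to first 2
Round 2: Cedarfen=19 Elkhorn=16 Fernhollow=25 Ironridge=20 Juniper=15 → close Cedarfen (overflow 13)
  19÷4 = 4 each, +1 to first 3
Round 3: Elkhorn=21 Fernhollow=30 Ironridge=25 Juniper=19 → close Fernhollow (overflow 16)
  30÷3 = 10 each, +1 to first 0
Round 4: Elkhorn=31 Ironridge=35 Juniper=29 → close Elkhorn (overflow 25)
  31÷2 = 15 each, +1 to first 1
Round 5: Ironridge=51 Juniper=44 → close Ironridge (overflow 40)
  51÷1 = 51 each, +1 to first 0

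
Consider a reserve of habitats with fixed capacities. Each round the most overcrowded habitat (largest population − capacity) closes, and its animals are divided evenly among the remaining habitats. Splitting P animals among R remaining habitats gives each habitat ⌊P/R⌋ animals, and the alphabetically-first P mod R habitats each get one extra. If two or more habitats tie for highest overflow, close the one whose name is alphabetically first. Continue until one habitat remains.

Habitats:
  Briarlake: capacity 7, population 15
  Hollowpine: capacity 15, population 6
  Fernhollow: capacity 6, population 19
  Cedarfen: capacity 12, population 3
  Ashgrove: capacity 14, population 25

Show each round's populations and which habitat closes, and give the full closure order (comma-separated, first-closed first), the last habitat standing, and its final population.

Closure order: Fernhollow, Ashgrove, Briarlake, Cedarfen
Last habitat: Hollowpine with 68 animals

Round 1: Ashgrove=25 Briarlake=15 Cedarfen=3 Fernhollow=19 Hollowpine=6 → close Fernhollow (overflow 13)
  19÷4 = 4 each, +1 to first 3
Round 2: Ashgrove=30 Briarlake=20 Cedarfen=8 Hollowpine=10 → close Ashgrove (overflow 16)
  30÷3 = 10 each, +1 to first 0
Round 3: Briarlake=30 Cedarfen=18 Hollowpine=20 → close Briarlake (overflow 23)
  30÷2 = 15 each, +1 to first 0
Round 4: Cedarfen=33 Hollowpine=35 → close Cedarfen (overflow 21)
  33÷1 = 33 each, +1 to first 0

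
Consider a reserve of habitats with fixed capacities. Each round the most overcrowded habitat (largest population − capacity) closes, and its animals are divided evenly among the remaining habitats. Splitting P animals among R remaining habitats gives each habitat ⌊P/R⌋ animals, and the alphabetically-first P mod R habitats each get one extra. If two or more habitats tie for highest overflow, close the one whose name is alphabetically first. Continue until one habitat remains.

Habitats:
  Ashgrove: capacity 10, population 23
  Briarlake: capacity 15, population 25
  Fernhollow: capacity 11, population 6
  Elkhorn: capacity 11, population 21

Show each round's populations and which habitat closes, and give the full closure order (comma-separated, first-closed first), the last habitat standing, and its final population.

Closure order: Ashgrove, Briarlake, Elkhorn
Last habitat: Fernhollow with 75 animals

Round 1: Ashgrove=23 Briarlake=25 Elkhorn=21 Fernhollow=6 → close Ashgrove (overflow 13)
  23÷3 = 7 each, +1 to first 2
Round 2: Briarlake=33 Elkhorn=29 Fernhollow=13 → close Briarlake (overflow 18)
  33÷2 = 16 each, +1 to first 1
Round 3: Elkhorn=46 Fernhollow=29 → close Elkhorn (overflow 35)
  46÷1 = 46 each, +1 to first 0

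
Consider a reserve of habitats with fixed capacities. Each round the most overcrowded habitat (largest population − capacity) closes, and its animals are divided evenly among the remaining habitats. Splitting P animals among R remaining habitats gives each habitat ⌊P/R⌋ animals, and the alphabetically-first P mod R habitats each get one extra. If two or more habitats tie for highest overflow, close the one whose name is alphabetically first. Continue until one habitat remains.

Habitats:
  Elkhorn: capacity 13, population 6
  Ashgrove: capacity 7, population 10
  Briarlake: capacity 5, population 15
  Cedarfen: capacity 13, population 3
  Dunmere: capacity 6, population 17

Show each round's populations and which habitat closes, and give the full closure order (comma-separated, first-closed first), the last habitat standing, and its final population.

Closure order: Dunmere, Briarlake, Ashgrove, Elkhorn
Last habitat: Cedarfen with 51 animals

Round 1: Ashgrove=10 Briarlake=15 Cedarfen=3 Dunmere=17 Elkhorn=6 → close Dunmere (overflow 11)
  17÷4 = 4 each, +1 to first 1
Round 2: Ashgrove=15 Briarlake=19 Cedarfen=7 Elkhorn=10 → close Briarlake (overflow 14)
  19÷3 = 6 each, +1 to first 1
Round 3: Ashgrove=22 Cedarfen=13 Elkhorn=16 → close Ashgrove (overflow 15)
  22÷2 = 11 each, +1 to first 0
Round 4: Cedarfen=24 Elkhorn=27 → close Elkhorn (overflow 14)
  27÷1 = 27 each, +1 to first 0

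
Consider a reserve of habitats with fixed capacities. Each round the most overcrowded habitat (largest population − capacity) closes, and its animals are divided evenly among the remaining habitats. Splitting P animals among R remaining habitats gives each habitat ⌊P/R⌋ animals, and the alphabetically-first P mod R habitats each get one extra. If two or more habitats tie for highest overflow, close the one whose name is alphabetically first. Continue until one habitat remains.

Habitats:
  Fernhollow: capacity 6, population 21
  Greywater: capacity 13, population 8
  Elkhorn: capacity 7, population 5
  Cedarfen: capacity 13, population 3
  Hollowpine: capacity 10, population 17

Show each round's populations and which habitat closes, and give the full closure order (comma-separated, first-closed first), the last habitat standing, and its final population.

Closure order: Fernhollow, Hollowpine, Elkhorn, Greywater
Last habitat: Cedarfen with 54 animals

Round 1: Cedarfen=3 Elkhorn=5 Fernhollow=21 Greywater=8 Hollowpine=17 → close Fernhollow (overflow 15)
  21÷4 = 5 each, +1 to first 1
Round 2: Cedarfen=9 Elkhorn=10 Greywater=13 Hollowpine=22 → close Hollowpine (overflow 12)
  22÷3 = 7 each, +1 to first 1
Round 3: Cedarfen=17 Elkhorn=17 Greywater=20 → close Elkhorn (overflow 10)
  17÷2 = 8 each, +1 to first 1
Round 4: Cedarfen=26 Greywater=28 → close Greywater (overflow 15)
  28÷1 = 28 each, +1 to first 0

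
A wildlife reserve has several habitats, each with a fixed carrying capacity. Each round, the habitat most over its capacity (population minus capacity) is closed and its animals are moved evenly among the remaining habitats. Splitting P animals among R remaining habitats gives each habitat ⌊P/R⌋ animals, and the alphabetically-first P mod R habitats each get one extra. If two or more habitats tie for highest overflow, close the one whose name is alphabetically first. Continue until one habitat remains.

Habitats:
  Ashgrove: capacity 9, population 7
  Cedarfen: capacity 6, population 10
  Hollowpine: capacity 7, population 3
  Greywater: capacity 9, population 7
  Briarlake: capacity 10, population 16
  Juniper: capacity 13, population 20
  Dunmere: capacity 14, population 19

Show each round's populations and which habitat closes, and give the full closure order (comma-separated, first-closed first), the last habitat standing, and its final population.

Round 1: Ashgrove=7 Briarlake=16 Cedarfen=10 Dunmere=19 Greywater=7 Hollowpine=3 Juniper=20 → close Juniper (overflow 7)
  20÷6 = 3 each, +1 to first 2
Round 2: Ashgrove=11 Briarlake=20 Cedarfen=13 Dunmere=22 Greywater=10 Hollowpine=6 → close Briarlake (overflow 10)
  20÷5 = 4 each, +1 to first 0
Round 3: Ashgrove=15 Cedarfen=17 Dunmere=26 Greywater=14 Hollowpine=10 → close Dunmere (overflow 12)
  26÷4 = 6 each, +1 to first 2
Round 4: Ashgrove=22 Cedarfen=24 Greywater=20 Hollowpine=16 → close Cedarfen (overflow 18)
  24÷3 = 8 each, +1 to first 0
Round 5: Ashgrove=30 Greywater=28 Hollowpine=24 → close Ashgrove (overflow 21)
  30÷2 = 15 each, +1 to first 0
Round 6: Greywater=43 Hollowpine=39 → close Greywater (overflow 34)
  43÷1 = 43 each, +1 to first 0

Closure order: Juniper, Briarlake, Dunmere, Cedarfen, Ashgrove, Greywater
Last habitat: Hollowpine with 82 animals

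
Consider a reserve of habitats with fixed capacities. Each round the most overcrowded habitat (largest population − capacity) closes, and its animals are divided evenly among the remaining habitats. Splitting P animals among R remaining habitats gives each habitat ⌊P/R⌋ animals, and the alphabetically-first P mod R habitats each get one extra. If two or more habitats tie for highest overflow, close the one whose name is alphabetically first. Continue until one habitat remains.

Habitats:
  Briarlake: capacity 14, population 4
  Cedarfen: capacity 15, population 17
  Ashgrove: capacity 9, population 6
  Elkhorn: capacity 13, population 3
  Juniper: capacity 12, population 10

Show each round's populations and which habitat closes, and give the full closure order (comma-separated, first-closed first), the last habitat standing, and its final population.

Closure order: Cedarfen, Ashgrove, Juniper, Briarlake
Last habitat: Elkhorn with 40 animals

Round 1: Ashgrove=6 Briarlake=4 Cedarfen=17 Elkhorn=3 Juniper=10 → close Cedarfen (overflow 2)
  17÷4 = 4 each, +1 to first 1
Round 2: Ashgrove=11 Briarlake=8 Elkhorn=7 Juniper=14 → close Ashgrove (overflow 2)
  11÷3 = 3 each, +1 to first 2
Round 3: Briarlake=12 Elkhorn=11 Juniper=17 → close Juniper (overflow 5)
  17÷2 = 8 each, +1 to first 1
Round 4: Briarlake=21 Elkhorn=19 → close Briarlake (overflow 7)
  21÷1 = 21 each, +1 to first 0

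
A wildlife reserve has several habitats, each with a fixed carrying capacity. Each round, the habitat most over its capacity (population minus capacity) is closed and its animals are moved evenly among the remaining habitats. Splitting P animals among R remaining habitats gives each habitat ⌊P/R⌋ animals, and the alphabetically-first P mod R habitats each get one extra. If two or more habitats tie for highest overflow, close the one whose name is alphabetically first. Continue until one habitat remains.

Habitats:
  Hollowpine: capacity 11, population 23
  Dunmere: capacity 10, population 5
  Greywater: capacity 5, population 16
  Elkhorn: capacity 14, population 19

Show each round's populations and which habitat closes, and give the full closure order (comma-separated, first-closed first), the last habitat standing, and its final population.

Closure order: Hollowpine, Greywater, Elkhorn
Last habitat: Dunmere with 63 animals

Round 1: Dunmere=5 Elkhorn=19 Greywater=16 Hollowpine=23 → close Hollowpine (overflow 12)
  23÷3 = 7 each, +1 to first 2
Round 2: Dunmere=13 Elkhorn=27 Greywater=23 → close Greywater (overflow 18)
  23÷2 = 11 each, +1 to first 1
Round 3: Dunmere=25 Elkhorn=38 → close Elkhorn (overflow 24)
  38÷1 = 38 each, +1 to first 0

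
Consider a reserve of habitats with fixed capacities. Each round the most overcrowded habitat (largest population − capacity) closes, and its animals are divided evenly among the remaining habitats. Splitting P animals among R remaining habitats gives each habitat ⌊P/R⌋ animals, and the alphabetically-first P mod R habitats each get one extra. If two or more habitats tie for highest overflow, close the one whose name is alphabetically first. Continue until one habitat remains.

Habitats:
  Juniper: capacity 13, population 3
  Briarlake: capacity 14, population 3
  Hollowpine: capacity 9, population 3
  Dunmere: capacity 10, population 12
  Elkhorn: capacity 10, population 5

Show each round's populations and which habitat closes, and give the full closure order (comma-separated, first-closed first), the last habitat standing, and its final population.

Closure order: Dunmere, Elkhorn, Hollowpine, Briarlake
Last habitat: Juniper with 26 animals

Round 1: Briarlake=3 Dunmere=12 Elkhorn=5 Hollowpine=3 Juniper=3 → close Dunmere (overflow 2)
  12÷4 = 3 each, +1 to first 0
Round 2: Briarlake=6 Elkhorn=8 Hollowpine=6 Juniper=6 → close Elkhorn (overflow -2)
  8÷3 = 2 each, +1 to first 2
Round 3: Briarlake=9 Hollowpine=9 Juniper=8 → close Hollowpine (overflow 0)
  9÷2 = 4 each, +1 to first 1
Round 4: Briarlake=14 Juniper=12 → close Briarlake (overflow 0)
  14÷1 = 14 each, +1 to first 0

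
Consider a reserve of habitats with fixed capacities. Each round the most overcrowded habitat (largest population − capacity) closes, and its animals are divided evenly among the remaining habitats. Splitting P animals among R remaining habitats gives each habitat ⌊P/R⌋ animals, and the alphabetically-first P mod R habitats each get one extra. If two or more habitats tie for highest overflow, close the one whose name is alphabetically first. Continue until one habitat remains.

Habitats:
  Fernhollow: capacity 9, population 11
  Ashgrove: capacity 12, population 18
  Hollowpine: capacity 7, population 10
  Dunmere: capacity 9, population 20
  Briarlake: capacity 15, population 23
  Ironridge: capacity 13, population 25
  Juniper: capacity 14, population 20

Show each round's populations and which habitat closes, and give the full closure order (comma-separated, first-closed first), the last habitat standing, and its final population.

Round 1: Ashgrove=18 Briarlake=23 Dunmere=20 Fernhollow=11 Hollowpine=10 Ironridge=25 Juniper=20 → close Ironridge (overflow 12)
  25÷6 = 4 each, +1 to first 1
Round 2: Ashgrove=23 Briarlake=27 Dunmere=24 Fernhollow=15 Hollowpine=14 Juniper=24 → close Dunmere (overflow 15)
  24÷5 = 4 each, +1 to first 4
Round 3: Ashgrove=28 Briarlake=32 Fernhollow=20 Hollowpine=19 Juniper=28 → close Briarlake (overflow 17)
  32÷4 = 8 each, +1 to first 0
Round 4: Ashgrove=36 Fernhollow=28 Hollowpine=27 Juniper=36 → close Ashgrove (overflow 24)
  36÷3 = 12 each, +1 to first 0
Round 5: Fernhollow=40 Hollowpine=39 Juniper=48 → close Juniper (overflow 34)
  48÷2 = 24 each, +1 to first 0
Round 6: Fernhollow=64 Hollowpine=63 → close Hollowpine (overflow 56)
  63÷1 = 63 each, +1 to first 0

Closure order: Ironridge, Dunmere, Briarlake, Ashgrove, Juniper, Hollowpine
Last habitat: Fernhollow with 127 animals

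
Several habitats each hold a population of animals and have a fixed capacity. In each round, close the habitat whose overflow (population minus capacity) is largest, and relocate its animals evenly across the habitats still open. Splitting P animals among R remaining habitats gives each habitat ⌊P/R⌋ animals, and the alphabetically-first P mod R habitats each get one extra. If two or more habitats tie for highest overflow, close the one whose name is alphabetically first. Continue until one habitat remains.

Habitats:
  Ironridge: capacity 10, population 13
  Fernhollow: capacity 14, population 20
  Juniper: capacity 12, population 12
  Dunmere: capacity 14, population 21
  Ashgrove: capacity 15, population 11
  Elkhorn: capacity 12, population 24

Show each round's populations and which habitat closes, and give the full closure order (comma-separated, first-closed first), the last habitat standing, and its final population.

Round 1: Ashgrove=11 Dunmere=21 Elkhorn=24 Fernhollow=20 Ironridge=13 Juniper=12 → close Elkhorn (overflow 12)
  24÷5 = 4 each, +1 to first 4
Round 2: Ashgrove=16 Dunmere=26 Fernhollow=25 Ironridge=18 Juniper=16 → close Dunmere (overflow 12)
  26÷4 = 6 each, +1 to first 2
Round 3: Ashgrove=23 Fernhollow=32 Ironridge=24 Juniper=22 → close Fernhollow (overflow 18)
  32÷3 = 10 each, +1 to first 2
Round 4: Ashgrove=34 Ironridge=35 Juniper=32 → close Ironridge (overflow 25)
  35÷2 = 17 each, +1 to first 1
Round 5: Ashgrove=52 Juniper=49 → close Ashgrove (overflow 37)
  52÷1 = 52 each, +1 to first 0

Closure order: Elkhorn, Dunmere, Fernhollow, Ironridge, Ashgrove
Last habitat: Juniper with 101 animals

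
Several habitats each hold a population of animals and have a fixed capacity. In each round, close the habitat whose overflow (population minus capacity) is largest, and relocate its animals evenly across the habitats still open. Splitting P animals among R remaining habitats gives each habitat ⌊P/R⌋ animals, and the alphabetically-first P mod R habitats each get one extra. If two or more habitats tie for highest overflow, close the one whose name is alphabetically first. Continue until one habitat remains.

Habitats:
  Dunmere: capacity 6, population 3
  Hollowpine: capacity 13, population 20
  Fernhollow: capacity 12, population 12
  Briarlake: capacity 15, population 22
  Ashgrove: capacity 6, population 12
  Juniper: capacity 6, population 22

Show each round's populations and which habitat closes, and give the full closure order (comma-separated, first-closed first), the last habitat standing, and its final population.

Closure order: Juniper, Briarlake, Ashgrove, Hollowpine, Fernhollow
Last habitat: Dunmere with 91 animals

Round 1: Ashgrove=12 Briarlake=22 Dunmere=3 Fernhollow=12 Hollowpine=20 Juniper=22 → close Juniper (overflow 16)
  22÷5 = 4 each, +1 to first 2
Round 2: Ashgrove=17 Briarlake=27 Dunmere=7 Fernhollow=16 Hollowpine=24 → close Briarlake (overflow 12)
  27÷4 = 6 each, +1 to first 3
Round 3: Ashgrove=24 Dunmere=14 Fernhollow=23 Hollowpine=30 → close Ashgrove (overflow 18)
  24÷3 = 8 each, +1 to first 0
Round 4: Dunmere=22 Fernhollow=31 Hollowpine=38 → close Hollowpine (overflow 25)
  38÷2 = 19 each, +1 to first 0
Round 5: Dunmere=41 Fernhollow=50 → close Fernhollow (overflow 38)
  50÷1 = 50 each, +1 to first 0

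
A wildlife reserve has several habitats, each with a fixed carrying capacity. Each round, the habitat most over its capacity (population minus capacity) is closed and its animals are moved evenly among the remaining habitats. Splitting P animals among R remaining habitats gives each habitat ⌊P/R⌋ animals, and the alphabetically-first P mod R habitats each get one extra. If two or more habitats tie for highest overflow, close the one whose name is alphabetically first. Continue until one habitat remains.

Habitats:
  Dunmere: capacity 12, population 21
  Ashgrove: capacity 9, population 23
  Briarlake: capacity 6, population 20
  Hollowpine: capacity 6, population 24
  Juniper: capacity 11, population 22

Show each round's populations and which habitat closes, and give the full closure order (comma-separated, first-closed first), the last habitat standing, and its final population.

Closure order: Hollowpine, Ashgrove, Briarlake, Juniper
Last habitat: Dunmere with 110 animals

Round 1: Ashgrove=23 Briarlake=20 Dunmere=21 Hollowpine=24 Juniper=22 → close Hollowpine (overflow 18)
  24÷4 = 6 each, +1 to first 0
Round 2: Ashgrove=29 Briarlake=26 Dunmere=27 Juniper=28 → close Ashgrove (overflow 20)
  29÷3 = 9 each, +1 to first 2
Round 3: Briarlake=36 Dunmere=37 Juniper=37 → close Briarlake (overflow 30)
  36÷2 = 18 each, +1 to first 0
Round 4: Dunmere=55 Juniper=55 → close Juniper (overflow 44)
  55÷1 = 55 each, +1 to first 0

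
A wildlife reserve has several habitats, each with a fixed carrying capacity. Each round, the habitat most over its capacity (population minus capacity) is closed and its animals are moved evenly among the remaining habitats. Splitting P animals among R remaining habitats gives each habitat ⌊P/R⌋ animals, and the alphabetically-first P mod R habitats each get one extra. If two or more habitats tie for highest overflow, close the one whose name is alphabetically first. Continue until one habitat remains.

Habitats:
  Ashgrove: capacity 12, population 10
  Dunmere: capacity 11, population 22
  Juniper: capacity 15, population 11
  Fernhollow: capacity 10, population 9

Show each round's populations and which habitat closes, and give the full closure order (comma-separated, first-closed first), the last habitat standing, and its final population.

Closure order: Dunmere, Ashgrove, Fernhollow
Last habitat: Juniper with 52 animals

Round 1: Ashgrove=10 Dunmere=22 Fernhollow=9 Juniper=11 → close Dunmere (overflow 11)
  22÷3 = 7 each, +1 to first 1
Round 2: Ashgrove=18 Fernhollow=16 Juniper=18 → close Ashgrove (overflow 6)
  18÷2 = 9 each, +1 to first 0
Round 3: Fernhollow=25 Juniper=27 → close Fernhollow (overflow 15)
  25÷1 = 25 each, +1 to first 0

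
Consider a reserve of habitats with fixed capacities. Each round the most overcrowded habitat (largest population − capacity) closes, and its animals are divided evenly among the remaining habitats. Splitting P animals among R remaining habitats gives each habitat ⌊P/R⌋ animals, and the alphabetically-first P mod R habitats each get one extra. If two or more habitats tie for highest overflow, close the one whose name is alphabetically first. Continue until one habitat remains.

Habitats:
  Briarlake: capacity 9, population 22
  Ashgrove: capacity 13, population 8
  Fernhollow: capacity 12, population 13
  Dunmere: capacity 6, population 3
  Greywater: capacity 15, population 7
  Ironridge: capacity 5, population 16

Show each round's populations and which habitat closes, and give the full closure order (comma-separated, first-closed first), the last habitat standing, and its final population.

Closure order: Briarlake, Ironridge, Fernhollow, Dunmere, Ashgrove
Last habitat: Greywater with 69 animals

Round 1: Ashgrove=8 Briarlake=22 Dunmere=3 Fernhollow=13 Greywater=7 Ironridge=16 → close Briarlake (overflow 13)
  22÷5 = 4 each, +1 to first 2
Round 2: Ashgrove=13 Dunmere=8 Fernhollow=17 Greywater=11 Ironridge=20 → close Ironridge (overflow 15)
  20÷4 = 5 each, +1 to first 0
Round 3: Ashgrove=18 Dunmere=13 Fernhollow=22 Greywater=16 → close Fernhollow (overflow 10)
  22÷3 = 7 each, +1 to first 1
Round 4: Ashgrove=26 Dunmere=20 Greywater=23 → close Dunmere (overflow 14)
  20÷2 = 10 each, +1 to first 0
Round 5: Ashgrove=36 Greywater=33 → close Ashgrove (overflow 23)
  36÷1 = 36 each, +1 to first 0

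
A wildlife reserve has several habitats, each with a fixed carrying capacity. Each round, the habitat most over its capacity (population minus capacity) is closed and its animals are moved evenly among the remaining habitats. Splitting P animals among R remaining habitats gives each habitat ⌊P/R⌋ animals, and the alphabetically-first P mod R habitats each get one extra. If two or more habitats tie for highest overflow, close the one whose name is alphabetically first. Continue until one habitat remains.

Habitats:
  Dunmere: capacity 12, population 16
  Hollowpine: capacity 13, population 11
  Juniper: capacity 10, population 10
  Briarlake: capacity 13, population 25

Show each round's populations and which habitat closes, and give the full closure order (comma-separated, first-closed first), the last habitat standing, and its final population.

Round 1: Briarlake=25 Dunmere=16 Hollowpine=11 Juniper=10 → close Briarlake (overflow 12)
  25÷3 = 8 each, +1 to first 1
Round 2: Dunmere=25 Hollowpine=19 Juniper=18 → close Dunmere (overflow 13)
  25÷2 = 12 each, +1 to first 1
Round 3: Hollowpine=32 Juniper=30 → close Juniper (overflow 20)
  30÷1 = 30 each, +1 to first 0

Closure order: Briarlake, Dunmere, Juniper
Last habitat: Hollowpine with 62 animals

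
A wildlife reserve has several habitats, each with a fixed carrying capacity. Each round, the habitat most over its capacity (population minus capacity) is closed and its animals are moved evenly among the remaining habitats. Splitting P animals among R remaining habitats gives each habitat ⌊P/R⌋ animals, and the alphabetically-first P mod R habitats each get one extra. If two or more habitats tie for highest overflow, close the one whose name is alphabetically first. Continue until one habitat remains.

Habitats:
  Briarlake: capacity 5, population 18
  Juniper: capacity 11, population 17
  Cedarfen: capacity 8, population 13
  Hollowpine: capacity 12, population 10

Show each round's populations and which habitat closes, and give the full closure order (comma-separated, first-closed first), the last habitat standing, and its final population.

Closure order: Briarlake, Juniper, Cedarfen
Last habitat: Hollowpine with 58 animals

Round 1: Briarlake=18 Cedarfen=13 Hollowpine=10 Juniper=17 → close Briarlake (overflow 13)
  18÷3 = 6 each, +1 to first 0
Round 2: Cedarfen=19 Hollowpine=16 Juniper=23 → close Juniper (overflow 12)
  23÷2 = 11 each, +1 to first 1
Round 3: Cedarfen=31 Hollowpine=27 → close Cedarfen (overflow 23)
  31÷1 = 31 each, +1 to first 0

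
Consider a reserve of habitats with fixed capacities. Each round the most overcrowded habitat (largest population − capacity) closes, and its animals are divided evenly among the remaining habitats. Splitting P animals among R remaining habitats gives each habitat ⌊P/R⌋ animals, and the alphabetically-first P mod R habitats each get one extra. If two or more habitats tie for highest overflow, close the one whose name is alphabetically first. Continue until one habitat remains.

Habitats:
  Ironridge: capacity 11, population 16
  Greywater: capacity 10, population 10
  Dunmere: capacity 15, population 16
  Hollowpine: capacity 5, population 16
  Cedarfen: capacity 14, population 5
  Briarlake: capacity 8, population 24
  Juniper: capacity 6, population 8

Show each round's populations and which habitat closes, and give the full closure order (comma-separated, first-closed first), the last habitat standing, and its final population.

Closure order: Briarlake, Hollowpine, Ironridge, Juniper, Dunmere, Greywater
Last habitat: Cedarfen with 95 animals

Round 1: Briarlake=24 Cedarfen=5 Dunmere=16 Greywater=10 Hollowpine=16 Ironridge=16 Juniper=8 → close Briarlake (overflow 16)
  24÷6 = 4 each, +1 to first 0
Round 2: Cedarfen=9 Dunmere=20 Greywater=14 Hollowpine=20 Ironridge=20 Juniper=12 → close Hollowpine (overflow 15)
  20÷5 = 4 each, +1 to first 0
Round 3: Cedarfen=13 Dunmere=24 Greywater=18 Ironridge=24 Juniper=16 → close Ironridge (overflow 13)
  24÷4 = 6 each, +1 to first 0
Round 4: Cedarfen=19 Dunmere=30 Greywater=24 Juniper=22 → close Juniper (overflow 16)
  22÷3 = 7 each, +1 to first 1
Round 5: Cedarfen=27 Dunmere=37 Greywater=31 → close Dunmere (overflow 22)
  37÷2 = 18 each, +1 to first 1
Round 6: Cedarfen=46 Greywater=49 → close Greywater (overflow 39)
  49÷1 = 49 each, +1 to first 0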